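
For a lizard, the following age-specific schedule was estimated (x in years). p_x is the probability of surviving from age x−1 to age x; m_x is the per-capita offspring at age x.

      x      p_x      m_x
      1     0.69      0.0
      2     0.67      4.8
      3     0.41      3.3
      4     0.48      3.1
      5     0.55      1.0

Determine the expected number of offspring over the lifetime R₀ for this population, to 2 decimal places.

3.18

Survivorship from birth: l_x = p_1·p_2·…·p_x.
  l_1 = 0.69000
  l_2 = 0.46230
  l_3 = 0.18954
  l_4 = 0.09098
  l_5 = 0.05004
R₀ = Σ l_x m_x:
  age 1: 0.69000 × 0.0 = 0.0000
  age 2: 0.46230 × 4.8 = 2.2190
  age 3: 0.18954 × 3.3 = 0.6255
  age 4: 0.09098 × 3.1 = 0.2820
  age 5: 0.05004 × 1.0 = 0.0500
R₀ = 0.0000 + 2.2190 + 0.6255 + 0.2820 + 0.0500 = 3.1766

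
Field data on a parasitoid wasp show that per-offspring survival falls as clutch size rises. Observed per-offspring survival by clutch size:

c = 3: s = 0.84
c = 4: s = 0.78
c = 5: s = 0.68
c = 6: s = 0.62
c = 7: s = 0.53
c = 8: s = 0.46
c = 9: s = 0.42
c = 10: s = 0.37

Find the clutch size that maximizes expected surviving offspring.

9

Expected surviving offspring = c × s(c):
  c=3: 3 × 0.84 = 2.520
  c=4: 4 × 0.78 = 3.120
  c=5: 5 × 0.68 = 3.400
  c=6: 6 × 0.62 = 3.720
  c=7: 7 × 0.53 = 3.710
  c=8: 8 × 0.46 = 3.680
  c=9: 9 × 0.42 = 3.780
  c=10: 10 × 0.37 = 3.700
Maximum at c = 9 (3.780 surviving offspring).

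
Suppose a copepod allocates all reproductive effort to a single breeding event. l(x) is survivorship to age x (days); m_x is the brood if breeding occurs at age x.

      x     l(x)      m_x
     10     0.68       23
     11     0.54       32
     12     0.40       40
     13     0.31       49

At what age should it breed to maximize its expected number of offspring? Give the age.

Expected offspring if breeding at age x = l(x) × m_x:
  age 10: 0.68 × 23 = 15.640
  age 11: 0.54 × 32 = 17.280
  age 12: 0.40 × 40 = 16.000
  age 13: 0.31 × 49 = 15.190
Maximum at age 11 (17.280).

11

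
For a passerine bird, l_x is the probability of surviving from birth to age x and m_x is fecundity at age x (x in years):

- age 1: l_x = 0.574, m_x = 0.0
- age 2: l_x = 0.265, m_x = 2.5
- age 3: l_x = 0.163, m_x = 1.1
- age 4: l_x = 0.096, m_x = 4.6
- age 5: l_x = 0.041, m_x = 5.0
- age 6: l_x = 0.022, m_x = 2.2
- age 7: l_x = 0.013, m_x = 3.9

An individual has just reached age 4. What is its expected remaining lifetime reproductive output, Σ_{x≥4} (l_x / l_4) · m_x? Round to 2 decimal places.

7.77

l_4 = 0.096. Conditional survival from age 4 to x is l_x / l_4.
  x=4: (0.096/0.096) × 4.6 = 4.6000
  x=5: (0.041/0.096) × 5.0 = 2.1354
  x=6: (0.022/0.096) × 2.2 = 0.5042
  x=7: (0.013/0.096) × 3.9 = 0.5281
Sum = 4.6000 + 2.1354 + 0.5042 + 0.5281 = 7.7677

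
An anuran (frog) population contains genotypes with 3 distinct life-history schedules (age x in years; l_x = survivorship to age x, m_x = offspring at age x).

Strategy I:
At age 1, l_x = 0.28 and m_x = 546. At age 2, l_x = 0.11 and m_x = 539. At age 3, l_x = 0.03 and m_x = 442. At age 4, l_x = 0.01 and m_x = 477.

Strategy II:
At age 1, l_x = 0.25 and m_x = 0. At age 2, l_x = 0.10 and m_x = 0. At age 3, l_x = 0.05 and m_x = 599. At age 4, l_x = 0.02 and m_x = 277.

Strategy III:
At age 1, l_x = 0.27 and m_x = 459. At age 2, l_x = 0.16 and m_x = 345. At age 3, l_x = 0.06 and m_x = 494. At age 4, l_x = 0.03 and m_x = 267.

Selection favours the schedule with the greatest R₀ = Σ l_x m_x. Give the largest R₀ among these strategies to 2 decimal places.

Strategy I: R₀ = 0.28×546 + 0.11×539 + 0.03×442 + 0.01×477 = 230.2000
Strategy II: R₀ = 0.25×0 + 0.10×0 + 0.05×599 + 0.02×277 = 35.4900
Strategy III: R₀ = 0.27×459 + 0.16×345 + 0.06×494 + 0.03×267 = 216.7800
Highest R₀: strategy I with 230.2000.

230.20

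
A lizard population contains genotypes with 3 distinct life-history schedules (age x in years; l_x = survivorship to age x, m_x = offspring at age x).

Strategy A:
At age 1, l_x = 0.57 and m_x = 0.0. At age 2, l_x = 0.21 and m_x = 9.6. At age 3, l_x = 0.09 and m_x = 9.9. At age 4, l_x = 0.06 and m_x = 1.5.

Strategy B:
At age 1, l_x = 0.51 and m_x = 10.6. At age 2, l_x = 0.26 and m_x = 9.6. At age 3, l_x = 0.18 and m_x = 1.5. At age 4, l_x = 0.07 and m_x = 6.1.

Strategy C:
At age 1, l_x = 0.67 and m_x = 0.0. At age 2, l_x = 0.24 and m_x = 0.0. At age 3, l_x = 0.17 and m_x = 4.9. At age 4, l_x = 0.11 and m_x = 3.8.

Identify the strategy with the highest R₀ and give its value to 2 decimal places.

Strategy A: R₀ = 0.57×0.0 + 0.21×9.6 + 0.09×9.9 + 0.06×1.5 = 2.9970
Strategy B: R₀ = 0.51×10.6 + 0.26×9.6 + 0.18×1.5 + 0.07×6.1 = 8.5990
Strategy C: R₀ = 0.67×0.0 + 0.24×0.0 + 0.17×4.9 + 0.11×3.8 = 1.2510
Highest R₀: strategy B with 8.5990.

8.60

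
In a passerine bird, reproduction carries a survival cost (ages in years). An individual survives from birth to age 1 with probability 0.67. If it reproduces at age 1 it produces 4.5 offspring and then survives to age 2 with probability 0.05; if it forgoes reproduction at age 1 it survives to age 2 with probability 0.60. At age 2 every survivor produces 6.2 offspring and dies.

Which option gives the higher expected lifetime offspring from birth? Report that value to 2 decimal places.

breed at age 1: R₀ = 0.67 × (4.5 + 0.05 × 6.2) = 0.67 × 4.8100 = 3.2227
delay to age 2: R₀ = 0.67 × (0.60 × 6.2) = 0.67 × 3.7200 = 2.4924
Higher: breed at age 1 (3.2227).

3.22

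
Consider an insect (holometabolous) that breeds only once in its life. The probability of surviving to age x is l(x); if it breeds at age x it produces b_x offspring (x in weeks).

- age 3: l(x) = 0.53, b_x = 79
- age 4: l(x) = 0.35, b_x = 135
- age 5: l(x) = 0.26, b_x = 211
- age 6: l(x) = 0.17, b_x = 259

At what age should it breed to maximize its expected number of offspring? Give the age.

5

Expected offspring if breeding at age x = l(x) × b_x:
  age 3: 0.53 × 79 = 41.870
  age 4: 0.35 × 135 = 47.250
  age 5: 0.26 × 211 = 54.860
  age 6: 0.17 × 259 = 44.030
Maximum at age 5 (54.860).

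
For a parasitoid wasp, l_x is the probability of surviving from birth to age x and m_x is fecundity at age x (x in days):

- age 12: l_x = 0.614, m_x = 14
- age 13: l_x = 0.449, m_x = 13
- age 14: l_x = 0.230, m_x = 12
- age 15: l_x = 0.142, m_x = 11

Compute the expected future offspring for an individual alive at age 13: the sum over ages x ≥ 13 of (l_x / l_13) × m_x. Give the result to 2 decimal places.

l_13 = 0.449. Conditional survival from age 13 to x is l_x / l_13.
  x=13: (0.449/0.449) × 13 = 13.0000
  x=14: (0.230/0.449) × 12 = 6.1470
  x=15: (0.142/0.449) × 11 = 3.4788
Sum = 13.0000 + 6.1470 + 3.4788 = 22.6258

22.63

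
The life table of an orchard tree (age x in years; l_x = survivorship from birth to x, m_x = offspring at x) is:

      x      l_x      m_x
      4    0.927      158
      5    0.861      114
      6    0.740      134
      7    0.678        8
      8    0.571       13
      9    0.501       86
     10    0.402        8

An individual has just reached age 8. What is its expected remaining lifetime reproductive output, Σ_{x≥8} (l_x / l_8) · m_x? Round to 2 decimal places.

l_8 = 0.571. Conditional survival from age 8 to x is l_x / l_8.
  x=8: (0.571/0.571) × 13 = 13.0000
  x=9: (0.501/0.571) × 86 = 75.4571
  x=10: (0.402/0.571) × 8 = 5.6322
Sum = 13.0000 + 75.4571 + 5.6322 = 94.0893

94.09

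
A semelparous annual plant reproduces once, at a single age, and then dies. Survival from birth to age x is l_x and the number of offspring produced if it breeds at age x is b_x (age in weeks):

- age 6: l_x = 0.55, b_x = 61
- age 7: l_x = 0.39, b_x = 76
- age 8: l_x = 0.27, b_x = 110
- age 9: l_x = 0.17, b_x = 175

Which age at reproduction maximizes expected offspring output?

6

Expected offspring if breeding at age x = l_x × b_x:
  age 6: 0.55 × 61 = 33.550
  age 7: 0.39 × 76 = 29.640
  age 8: 0.27 × 110 = 29.700
  age 9: 0.17 × 175 = 29.750
Maximum at age 6 (33.550).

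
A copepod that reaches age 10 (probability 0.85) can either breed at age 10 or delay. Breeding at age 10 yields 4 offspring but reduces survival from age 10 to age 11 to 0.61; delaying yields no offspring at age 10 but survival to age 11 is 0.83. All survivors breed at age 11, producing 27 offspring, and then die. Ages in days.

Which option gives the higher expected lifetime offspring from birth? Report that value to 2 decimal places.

breed at age 10: R₀ = 0.85 × (4 + 0.61 × 27) = 0.85 × 20.4700 = 17.3995
delay to age 11: R₀ = 0.85 × (0.83 × 27) = 0.85 × 22.4100 = 19.0485
Higher: delay to age 11 (19.0485).

19.05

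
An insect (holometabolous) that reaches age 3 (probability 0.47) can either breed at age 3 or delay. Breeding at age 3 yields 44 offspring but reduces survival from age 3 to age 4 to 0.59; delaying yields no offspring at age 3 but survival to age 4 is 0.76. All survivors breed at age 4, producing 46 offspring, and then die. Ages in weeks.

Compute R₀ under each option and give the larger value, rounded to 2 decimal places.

breed at age 3: R₀ = 0.47 × (44 + 0.59 × 46) = 0.47 × 71.1400 = 33.4358
delay to age 4: R₀ = 0.47 × (0.76 × 46) = 0.47 × 34.9600 = 16.4312
Higher: breed at age 3 (33.4358).

33.44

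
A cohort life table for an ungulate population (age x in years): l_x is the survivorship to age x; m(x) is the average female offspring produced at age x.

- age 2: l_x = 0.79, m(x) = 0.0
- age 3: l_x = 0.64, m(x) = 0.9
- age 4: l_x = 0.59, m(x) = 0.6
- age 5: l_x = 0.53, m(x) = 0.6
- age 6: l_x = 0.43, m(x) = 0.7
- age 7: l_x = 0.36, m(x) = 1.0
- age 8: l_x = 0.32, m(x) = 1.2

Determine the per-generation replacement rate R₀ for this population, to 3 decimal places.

R₀ = Σ l_x m(x):
  age 2: 0.79 × 0.0 = 0.0000
  age 3: 0.64 × 0.9 = 0.5760
  age 4: 0.59 × 0.6 = 0.3540
  age 5: 0.53 × 0.6 = 0.3180
  age 6: 0.43 × 0.7 = 0.3010
  age 7: 0.36 × 1.0 = 0.3600
  age 8: 0.32 × 1.2 = 0.3840
R₀ = 0.0000 + 0.5760 + 0.3540 + 0.3180 + 0.3010 + 0.3600 + 0.3840 = 2.2930

2.293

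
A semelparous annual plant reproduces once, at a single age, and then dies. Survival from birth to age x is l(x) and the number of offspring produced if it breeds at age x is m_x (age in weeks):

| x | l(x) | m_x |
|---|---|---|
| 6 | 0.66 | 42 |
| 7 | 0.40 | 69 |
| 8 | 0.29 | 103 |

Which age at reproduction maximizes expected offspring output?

Expected offspring if breeding at age x = l(x) × m_x:
  age 6: 0.66 × 42 = 27.720
  age 7: 0.40 × 69 = 27.600
  age 8: 0.29 × 103 = 29.870
Maximum at age 8 (29.870).

8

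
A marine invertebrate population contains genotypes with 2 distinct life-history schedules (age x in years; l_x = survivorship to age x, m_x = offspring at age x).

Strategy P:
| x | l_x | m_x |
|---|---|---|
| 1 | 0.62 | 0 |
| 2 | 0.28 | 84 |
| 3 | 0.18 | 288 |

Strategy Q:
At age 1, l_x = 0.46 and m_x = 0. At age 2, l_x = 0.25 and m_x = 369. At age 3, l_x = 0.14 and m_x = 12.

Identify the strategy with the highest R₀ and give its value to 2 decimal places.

93.93

Strategy P: R₀ = 0.62×0 + 0.28×84 + 0.18×288 = 75.3600
Strategy Q: R₀ = 0.46×0 + 0.25×369 + 0.14×12 = 93.9300
Highest R₀: strategy Q with 93.9300.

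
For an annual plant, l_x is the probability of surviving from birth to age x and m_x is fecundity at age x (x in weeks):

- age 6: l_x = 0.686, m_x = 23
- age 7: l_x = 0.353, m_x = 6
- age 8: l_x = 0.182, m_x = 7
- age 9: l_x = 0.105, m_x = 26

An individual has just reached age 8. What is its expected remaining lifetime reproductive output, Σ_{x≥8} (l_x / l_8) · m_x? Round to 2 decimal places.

l_8 = 0.182. Conditional survival from age 8 to x is l_x / l_8.
  x=8: (0.182/0.182) × 7 = 7.0000
  x=9: (0.105/0.182) × 26 = 15.0000
Sum = 7.0000 + 15.0000 = 22.0000

22.00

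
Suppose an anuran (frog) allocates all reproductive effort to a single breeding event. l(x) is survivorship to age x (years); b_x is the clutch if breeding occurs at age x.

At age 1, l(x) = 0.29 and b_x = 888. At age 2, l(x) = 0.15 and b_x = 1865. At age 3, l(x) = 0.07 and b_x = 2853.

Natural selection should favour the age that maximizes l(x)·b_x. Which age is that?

Expected offspring if breeding at age x = l(x) × b_x:
  age 1: 0.29 × 888 = 257.520
  age 2: 0.15 × 1865 = 279.750
  age 3: 0.07 × 2853 = 199.710
Maximum at age 2 (279.750).

2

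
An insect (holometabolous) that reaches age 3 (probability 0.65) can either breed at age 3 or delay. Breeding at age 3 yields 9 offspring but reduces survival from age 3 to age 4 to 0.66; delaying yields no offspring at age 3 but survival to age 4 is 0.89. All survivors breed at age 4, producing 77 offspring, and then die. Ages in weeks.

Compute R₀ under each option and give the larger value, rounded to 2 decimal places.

44.54

breed at age 3: R₀ = 0.65 × (9 + 0.66 × 77) = 0.65 × 59.8200 = 38.8830
delay to age 4: R₀ = 0.65 × (0.89 × 77) = 0.65 × 68.5300 = 44.5445
Higher: delay to age 4 (44.5445).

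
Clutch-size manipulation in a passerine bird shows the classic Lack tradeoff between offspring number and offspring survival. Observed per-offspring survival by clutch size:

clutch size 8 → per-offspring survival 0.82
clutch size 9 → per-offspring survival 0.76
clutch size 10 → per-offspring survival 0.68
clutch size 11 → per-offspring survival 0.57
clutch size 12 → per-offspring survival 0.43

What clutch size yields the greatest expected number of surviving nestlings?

Expected surviving nestlings = c × s(c):
  c=8: 8 × 0.82 = 6.560
  c=9: 9 × 0.76 = 6.840
  c=10: 10 × 0.68 = 6.800
  c=11: 11 × 0.57 = 6.270
  c=12: 12 × 0.43 = 5.160
Maximum at c = 9 (6.840 surviving nestlings).

9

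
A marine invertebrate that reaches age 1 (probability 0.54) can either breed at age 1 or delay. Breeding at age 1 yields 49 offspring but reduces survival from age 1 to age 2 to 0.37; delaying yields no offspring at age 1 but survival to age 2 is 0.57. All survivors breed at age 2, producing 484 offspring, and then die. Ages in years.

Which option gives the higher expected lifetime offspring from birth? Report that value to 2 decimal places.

breed at age 1: R₀ = 0.54 × (49 + 0.37 × 484) = 0.54 × 228.0800 = 123.1632
delay to age 2: R₀ = 0.54 × (0.57 × 484) = 0.54 × 275.8800 = 148.9752
Higher: delay to age 2 (148.9752).

148.98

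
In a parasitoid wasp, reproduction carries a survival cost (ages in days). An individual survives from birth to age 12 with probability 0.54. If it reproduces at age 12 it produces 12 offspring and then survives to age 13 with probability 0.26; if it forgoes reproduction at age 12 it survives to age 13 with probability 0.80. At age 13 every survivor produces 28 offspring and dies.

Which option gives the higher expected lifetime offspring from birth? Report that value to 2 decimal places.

breed at age 12: R₀ = 0.54 × (12 + 0.26 × 28) = 0.54 × 19.2800 = 10.4112
delay to age 13: R₀ = 0.54 × (0.80 × 28) = 0.54 × 22.4000 = 12.0960
Higher: delay to age 13 (12.0960).

12.10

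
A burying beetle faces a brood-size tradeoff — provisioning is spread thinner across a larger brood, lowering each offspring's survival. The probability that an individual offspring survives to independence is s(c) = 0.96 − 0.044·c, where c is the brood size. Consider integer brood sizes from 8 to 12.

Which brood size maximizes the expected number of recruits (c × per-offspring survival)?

Expected recruits = c × s(c):
  c=8: 8 × 0.608 = 4.864
  c=9: 9 × 0.564 = 5.076
  c=10: 10 × 0.520 = 5.200
  c=11: 11 × 0.476 = 5.236
  c=12: 12 × 0.432 = 5.184
Maximum at c = 11 (5.236 recruits).

11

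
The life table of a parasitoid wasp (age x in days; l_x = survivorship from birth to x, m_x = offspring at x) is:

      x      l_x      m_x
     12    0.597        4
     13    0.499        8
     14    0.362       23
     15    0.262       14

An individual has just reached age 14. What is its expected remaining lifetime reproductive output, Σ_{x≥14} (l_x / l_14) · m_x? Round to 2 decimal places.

l_14 = 0.362. Conditional survival from age 14 to x is l_x / l_14.
  x=14: (0.362/0.362) × 23 = 23.0000
  x=15: (0.262/0.362) × 14 = 10.1326
Sum = 23.0000 + 10.1326 = 33.1326

33.13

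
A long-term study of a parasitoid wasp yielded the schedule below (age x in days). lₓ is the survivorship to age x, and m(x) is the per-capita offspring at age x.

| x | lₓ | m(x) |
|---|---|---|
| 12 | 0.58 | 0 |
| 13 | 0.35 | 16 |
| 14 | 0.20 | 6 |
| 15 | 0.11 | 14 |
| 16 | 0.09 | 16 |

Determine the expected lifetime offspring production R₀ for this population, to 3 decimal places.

9.780

R₀ = Σ lₓ m(x):
  age 12: 0.58 × 0 = 0.0000
  age 13: 0.35 × 16 = 5.6000
  age 14: 0.20 × 6 = 1.2000
  age 15: 0.11 × 14 = 1.5400
  age 16: 0.09 × 16 = 1.4400
R₀ = 0.0000 + 5.6000 + 1.2000 + 1.5400 + 1.4400 = 9.7800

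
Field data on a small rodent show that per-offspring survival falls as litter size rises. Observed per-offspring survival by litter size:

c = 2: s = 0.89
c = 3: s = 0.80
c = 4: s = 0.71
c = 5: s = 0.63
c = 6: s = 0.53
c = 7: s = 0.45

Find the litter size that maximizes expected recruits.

Expected recruits = c × s(c):
  c=2: 2 × 0.89 = 1.780
  c=3: 3 × 0.80 = 2.400
  c=4: 4 × 0.71 = 2.840
  c=5: 5 × 0.63 = 3.150
  c=6: 6 × 0.53 = 3.180
  c=7: 7 × 0.45 = 3.150
Maximum at c = 6 (3.180 recruits).

6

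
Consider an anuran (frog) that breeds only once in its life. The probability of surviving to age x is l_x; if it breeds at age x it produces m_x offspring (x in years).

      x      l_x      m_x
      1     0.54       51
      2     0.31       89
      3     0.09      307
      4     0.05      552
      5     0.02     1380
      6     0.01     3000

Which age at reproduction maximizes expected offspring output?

6

Expected offspring if breeding at age x = l_x × m_x:
  age 1: 0.54 × 51 = 27.540
  age 2: 0.31 × 89 = 27.590
  age 3: 0.09 × 307 = 27.630
  age 4: 0.05 × 552 = 27.600
  age 5: 0.02 × 1380 = 27.600
  age 6: 0.01 × 3000 = 30.000
Maximum at age 6 (30.000).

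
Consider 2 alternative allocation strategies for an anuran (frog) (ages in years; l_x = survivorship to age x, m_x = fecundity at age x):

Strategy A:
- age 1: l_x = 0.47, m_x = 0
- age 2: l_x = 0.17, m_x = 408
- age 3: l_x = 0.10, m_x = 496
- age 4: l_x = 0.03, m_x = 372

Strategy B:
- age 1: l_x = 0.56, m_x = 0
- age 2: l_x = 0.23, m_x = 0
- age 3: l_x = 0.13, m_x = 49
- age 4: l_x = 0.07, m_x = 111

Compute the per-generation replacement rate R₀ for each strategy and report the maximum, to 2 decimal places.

Strategy A: R₀ = 0.47×0 + 0.17×408 + 0.10×496 + 0.03×372 = 130.1200
Strategy B: R₀ = 0.56×0 + 0.23×0 + 0.13×49 + 0.07×111 = 14.1400
Highest R₀: strategy A with 130.1200.

130.12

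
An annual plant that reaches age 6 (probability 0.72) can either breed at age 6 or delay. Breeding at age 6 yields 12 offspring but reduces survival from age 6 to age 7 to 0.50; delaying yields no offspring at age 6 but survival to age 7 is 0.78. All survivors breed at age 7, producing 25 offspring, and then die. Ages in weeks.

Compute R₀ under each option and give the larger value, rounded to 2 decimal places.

17.64

breed at age 6: R₀ = 0.72 × (12 + 0.50 × 25) = 0.72 × 24.5000 = 17.6400
delay to age 7: R₀ = 0.72 × (0.78 × 25) = 0.72 × 19.5000 = 14.0400
Higher: breed at age 6 (17.6400).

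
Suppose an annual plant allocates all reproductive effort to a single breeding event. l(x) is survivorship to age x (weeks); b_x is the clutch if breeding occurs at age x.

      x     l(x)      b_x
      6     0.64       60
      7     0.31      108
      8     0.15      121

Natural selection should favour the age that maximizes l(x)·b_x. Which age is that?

Expected offspring if breeding at age x = l(x) × b_x:
  age 6: 0.64 × 60 = 38.400
  age 7: 0.31 × 108 = 33.480
  age 8: 0.15 × 121 = 18.150
Maximum at age 6 (38.400).

6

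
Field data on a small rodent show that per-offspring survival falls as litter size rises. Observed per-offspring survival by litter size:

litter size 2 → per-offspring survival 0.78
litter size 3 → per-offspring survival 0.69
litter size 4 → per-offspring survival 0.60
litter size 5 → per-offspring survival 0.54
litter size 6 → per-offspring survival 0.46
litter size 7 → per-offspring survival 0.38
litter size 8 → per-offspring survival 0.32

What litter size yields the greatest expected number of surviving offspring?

Expected surviving offspring = c × s(c):
  c=2: 2 × 0.78 = 1.560
  c=3: 3 × 0.69 = 2.070
  c=4: 4 × 0.60 = 2.400
  c=5: 5 × 0.54 = 2.700
  c=6: 6 × 0.46 = 2.760
  c=7: 7 × 0.38 = 2.660
  c=8: 8 × 0.32 = 2.560
Maximum at c = 6 (2.760 surviving offspring).

6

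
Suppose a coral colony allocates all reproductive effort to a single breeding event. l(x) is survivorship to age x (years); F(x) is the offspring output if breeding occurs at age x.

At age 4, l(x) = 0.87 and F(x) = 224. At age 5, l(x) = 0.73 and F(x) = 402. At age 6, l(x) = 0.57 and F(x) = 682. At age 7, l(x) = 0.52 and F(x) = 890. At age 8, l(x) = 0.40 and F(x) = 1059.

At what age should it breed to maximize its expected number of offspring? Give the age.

Expected offspring if breeding at age x = l(x) × F(x):
  age 4: 0.87 × 224 = 194.880
  age 5: 0.73 × 402 = 293.460
  age 6: 0.57 × 682 = 388.740
  age 7: 0.52 × 890 = 462.800
  age 8: 0.40 × 1059 = 423.600
Maximum at age 7 (462.800).

7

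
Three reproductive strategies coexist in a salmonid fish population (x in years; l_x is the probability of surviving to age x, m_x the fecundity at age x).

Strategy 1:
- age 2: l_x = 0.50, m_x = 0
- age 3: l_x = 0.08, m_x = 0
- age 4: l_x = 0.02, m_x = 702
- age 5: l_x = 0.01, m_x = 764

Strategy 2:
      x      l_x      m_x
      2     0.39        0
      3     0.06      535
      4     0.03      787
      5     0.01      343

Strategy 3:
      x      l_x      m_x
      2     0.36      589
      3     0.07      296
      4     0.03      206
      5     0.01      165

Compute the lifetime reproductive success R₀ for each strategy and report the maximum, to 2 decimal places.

240.59

Strategy 1: R₀ = 0.50×0 + 0.08×0 + 0.02×702 + 0.01×764 = 21.6800
Strategy 2: R₀ = 0.39×0 + 0.06×535 + 0.03×787 + 0.01×343 = 59.1400
Strategy 3: R₀ = 0.36×589 + 0.07×296 + 0.03×206 + 0.01×165 = 240.5900
Highest R₀: strategy 3 with 240.5900.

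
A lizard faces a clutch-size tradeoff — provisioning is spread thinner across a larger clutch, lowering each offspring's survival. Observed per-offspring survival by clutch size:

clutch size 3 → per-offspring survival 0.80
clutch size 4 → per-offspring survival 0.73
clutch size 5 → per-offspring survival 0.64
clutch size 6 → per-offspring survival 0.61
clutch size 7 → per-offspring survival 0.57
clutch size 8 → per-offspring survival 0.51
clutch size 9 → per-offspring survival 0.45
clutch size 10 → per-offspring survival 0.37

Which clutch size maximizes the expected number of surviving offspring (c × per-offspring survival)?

Expected surviving offspring = c × s(c):
  c=3: 3 × 0.80 = 2.400
  c=4: 4 × 0.73 = 2.920
  c=5: 5 × 0.64 = 3.200
  c=6: 6 × 0.61 = 3.660
  c=7: 7 × 0.57 = 3.990
  c=8: 8 × 0.51 = 4.080
  c=9: 9 × 0.45 = 4.050
  c=10: 10 × 0.37 = 3.700
Maximum at c = 8 (4.080 surviving offspring).

8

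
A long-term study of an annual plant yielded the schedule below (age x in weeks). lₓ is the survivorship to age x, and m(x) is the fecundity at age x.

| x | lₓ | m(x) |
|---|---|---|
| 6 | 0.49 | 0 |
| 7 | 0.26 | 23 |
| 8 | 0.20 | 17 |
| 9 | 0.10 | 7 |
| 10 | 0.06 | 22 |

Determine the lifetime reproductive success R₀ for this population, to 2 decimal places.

11.40

R₀ = Σ lₓ m(x):
  age 6: 0.49 × 0 = 0.0000
  age 7: 0.26 × 23 = 5.9800
  age 8: 0.20 × 17 = 3.4000
  age 9: 0.10 × 7 = 0.7000
  age 10: 0.06 × 22 = 1.3200
R₀ = 0.0000 + 5.9800 + 3.4000 + 0.7000 + 1.3200 = 11.4000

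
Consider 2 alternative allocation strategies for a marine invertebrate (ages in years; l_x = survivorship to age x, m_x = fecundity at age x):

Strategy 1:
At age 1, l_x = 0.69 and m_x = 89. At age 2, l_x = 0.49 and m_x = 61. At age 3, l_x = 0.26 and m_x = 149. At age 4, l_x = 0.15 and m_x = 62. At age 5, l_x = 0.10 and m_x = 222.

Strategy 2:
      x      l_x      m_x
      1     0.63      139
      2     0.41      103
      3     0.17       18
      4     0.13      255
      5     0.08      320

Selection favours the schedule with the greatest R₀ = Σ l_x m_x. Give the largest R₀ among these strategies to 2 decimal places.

191.61

Strategy 1: R₀ = 0.69×89 + 0.49×61 + 0.26×149 + 0.15×62 + 0.10×222 = 161.5400
Strategy 2: R₀ = 0.63×139 + 0.41×103 + 0.17×18 + 0.13×255 + 0.08×320 = 191.6100
Highest R₀: strategy 2 with 191.6100.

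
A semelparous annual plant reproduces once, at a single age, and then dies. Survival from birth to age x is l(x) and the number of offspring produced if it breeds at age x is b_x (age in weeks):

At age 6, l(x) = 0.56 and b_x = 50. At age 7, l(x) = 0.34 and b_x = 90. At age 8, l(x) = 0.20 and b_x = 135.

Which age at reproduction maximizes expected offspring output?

7

Expected offspring if breeding at age x = l(x) × b_x:
  age 6: 0.56 × 50 = 28.000
  age 7: 0.34 × 90 = 30.600
  age 8: 0.20 × 135 = 27.000
Maximum at age 7 (30.600).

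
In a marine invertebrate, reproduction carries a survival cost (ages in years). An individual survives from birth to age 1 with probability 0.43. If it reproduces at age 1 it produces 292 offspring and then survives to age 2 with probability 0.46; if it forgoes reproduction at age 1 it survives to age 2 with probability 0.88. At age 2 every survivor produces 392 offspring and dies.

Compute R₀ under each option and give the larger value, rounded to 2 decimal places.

breed at age 1: R₀ = 0.43 × (292 + 0.46 × 392) = 0.43 × 472.3200 = 203.0976
delay to age 2: R₀ = 0.43 × (0.88 × 392) = 0.43 × 344.9600 = 148.3328
Higher: breed at age 1 (203.0976).

203.10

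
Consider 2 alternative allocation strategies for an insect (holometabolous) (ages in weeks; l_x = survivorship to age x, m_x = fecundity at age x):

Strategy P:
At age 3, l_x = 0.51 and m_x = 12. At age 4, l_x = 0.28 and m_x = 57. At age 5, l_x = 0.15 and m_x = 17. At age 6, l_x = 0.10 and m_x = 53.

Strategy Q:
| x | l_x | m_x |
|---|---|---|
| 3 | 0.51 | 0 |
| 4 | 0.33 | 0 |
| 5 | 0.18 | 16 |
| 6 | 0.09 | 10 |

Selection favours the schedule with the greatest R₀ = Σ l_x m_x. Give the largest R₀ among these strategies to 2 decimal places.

Strategy P: R₀ = 0.51×12 + 0.28×57 + 0.15×17 + 0.10×53 = 29.9300
Strategy Q: R₀ = 0.51×0 + 0.33×0 + 0.18×16 + 0.09×10 = 3.7800
Highest R₀: strategy P with 29.9300.

29.93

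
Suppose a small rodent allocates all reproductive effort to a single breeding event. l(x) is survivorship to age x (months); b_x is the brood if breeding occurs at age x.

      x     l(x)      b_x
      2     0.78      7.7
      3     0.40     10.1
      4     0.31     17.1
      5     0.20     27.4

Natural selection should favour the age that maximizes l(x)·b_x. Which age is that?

2

Expected offspring if breeding at age x = l(x) × b_x:
  age 2: 0.78 × 7.7 = 6.006
  age 3: 0.40 × 10.1 = 4.040
  age 4: 0.31 × 17.1 = 5.301
  age 5: 0.20 × 27.4 = 5.480
Maximum at age 2 (6.006).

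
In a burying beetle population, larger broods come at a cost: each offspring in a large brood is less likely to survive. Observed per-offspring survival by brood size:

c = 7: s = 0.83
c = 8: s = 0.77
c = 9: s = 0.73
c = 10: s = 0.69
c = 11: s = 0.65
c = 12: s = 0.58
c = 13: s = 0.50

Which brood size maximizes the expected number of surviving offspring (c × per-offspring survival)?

Expected surviving offspring = c × s(c):
  c=7: 7 × 0.83 = 5.810
  c=8: 8 × 0.77 = 6.160
  c=9: 9 × 0.73 = 6.570
  c=10: 10 × 0.69 = 6.900
  c=11: 11 × 0.65 = 7.150
  c=12: 12 × 0.58 = 6.960
  c=13: 13 × 0.50 = 6.500
Maximum at c = 11 (7.150 surviving offspring).

11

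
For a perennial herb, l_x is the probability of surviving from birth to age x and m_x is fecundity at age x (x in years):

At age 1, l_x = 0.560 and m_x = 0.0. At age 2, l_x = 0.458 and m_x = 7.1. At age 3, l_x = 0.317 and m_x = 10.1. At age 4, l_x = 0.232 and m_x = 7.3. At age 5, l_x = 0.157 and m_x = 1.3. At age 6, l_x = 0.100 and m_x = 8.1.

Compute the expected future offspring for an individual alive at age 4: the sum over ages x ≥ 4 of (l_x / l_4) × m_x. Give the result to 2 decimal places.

11.67

l_4 = 0.232. Conditional survival from age 4 to x is l_x / l_4.
  x=4: (0.232/0.232) × 7.3 = 7.3000
  x=5: (0.157/0.232) × 1.3 = 0.8797
  x=6: (0.100/0.232) × 8.1 = 3.4914
Sum = 7.3000 + 0.8797 + 3.4914 = 11.6711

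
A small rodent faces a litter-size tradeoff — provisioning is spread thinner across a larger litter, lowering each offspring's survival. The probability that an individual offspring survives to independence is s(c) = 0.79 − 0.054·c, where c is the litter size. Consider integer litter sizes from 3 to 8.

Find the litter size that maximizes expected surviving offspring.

Expected surviving offspring = c × s(c):
  c=3: 3 × 0.628 = 1.884
  c=4: 4 × 0.574 = 2.296
  c=5: 5 × 0.520 = 2.600
  c=6: 6 × 0.466 = 2.796
  c=7: 7 × 0.412 = 2.884
  c=8: 8 × 0.358 = 2.864
Maximum at c = 7 (2.884 surviving offspring).

7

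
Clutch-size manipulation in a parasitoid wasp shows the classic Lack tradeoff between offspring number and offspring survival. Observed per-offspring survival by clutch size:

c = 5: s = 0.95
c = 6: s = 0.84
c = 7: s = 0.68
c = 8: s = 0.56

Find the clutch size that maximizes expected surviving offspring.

6

Expected surviving offspring = c × s(c):
  c=5: 5 × 0.95 = 4.750
  c=6: 6 × 0.84 = 5.040
  c=7: 7 × 0.68 = 4.760
  c=8: 8 × 0.56 = 4.480
Maximum at c = 6 (5.040 surviving offspring).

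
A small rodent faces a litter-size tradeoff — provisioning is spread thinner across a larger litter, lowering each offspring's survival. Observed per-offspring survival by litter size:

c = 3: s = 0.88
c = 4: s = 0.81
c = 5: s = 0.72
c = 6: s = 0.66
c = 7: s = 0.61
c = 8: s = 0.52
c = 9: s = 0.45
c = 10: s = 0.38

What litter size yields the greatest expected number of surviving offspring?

Expected surviving offspring = c × s(c):
  c=3: 3 × 0.88 = 2.640
  c=4: 4 × 0.81 = 3.240
  c=5: 5 × 0.72 = 3.600
  c=6: 6 × 0.66 = 3.960
  c=7: 7 × 0.61 = 4.270
  c=8: 8 × 0.52 = 4.160
  c=9: 9 × 0.45 = 4.050
  c=10: 10 × 0.38 = 3.800
Maximum at c = 7 (4.270 surviving offspring).

7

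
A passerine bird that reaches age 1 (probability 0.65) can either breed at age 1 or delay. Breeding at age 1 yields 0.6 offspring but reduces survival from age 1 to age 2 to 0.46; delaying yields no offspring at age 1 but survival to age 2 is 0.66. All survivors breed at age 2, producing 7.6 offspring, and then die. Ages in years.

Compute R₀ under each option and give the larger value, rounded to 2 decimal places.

breed at age 1: R₀ = 0.65 × (0.6 + 0.46 × 7.6) = 0.65 × 4.0960 = 2.6624
delay to age 2: R₀ = 0.65 × (0.66 × 7.6) = 0.65 × 5.0160 = 3.2604
Higher: delay to age 2 (3.2604).

3.26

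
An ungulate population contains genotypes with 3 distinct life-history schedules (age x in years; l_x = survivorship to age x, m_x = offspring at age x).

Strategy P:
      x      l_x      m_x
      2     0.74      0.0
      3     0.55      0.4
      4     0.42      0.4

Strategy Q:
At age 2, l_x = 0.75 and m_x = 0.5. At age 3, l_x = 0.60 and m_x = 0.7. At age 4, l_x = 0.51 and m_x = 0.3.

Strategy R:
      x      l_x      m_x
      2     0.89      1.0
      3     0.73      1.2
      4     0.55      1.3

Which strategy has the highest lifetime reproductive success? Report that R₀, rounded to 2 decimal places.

Strategy P: R₀ = 0.74×0.0 + 0.55×0.4 + 0.42×0.4 = 0.3880
Strategy Q: R₀ = 0.75×0.5 + 0.60×0.7 + 0.51×0.3 = 0.9480
Strategy R: R₀ = 0.89×1.0 + 0.73×1.2 + 0.55×1.3 = 2.4810
Highest R₀: strategy R with 2.4810.

2.48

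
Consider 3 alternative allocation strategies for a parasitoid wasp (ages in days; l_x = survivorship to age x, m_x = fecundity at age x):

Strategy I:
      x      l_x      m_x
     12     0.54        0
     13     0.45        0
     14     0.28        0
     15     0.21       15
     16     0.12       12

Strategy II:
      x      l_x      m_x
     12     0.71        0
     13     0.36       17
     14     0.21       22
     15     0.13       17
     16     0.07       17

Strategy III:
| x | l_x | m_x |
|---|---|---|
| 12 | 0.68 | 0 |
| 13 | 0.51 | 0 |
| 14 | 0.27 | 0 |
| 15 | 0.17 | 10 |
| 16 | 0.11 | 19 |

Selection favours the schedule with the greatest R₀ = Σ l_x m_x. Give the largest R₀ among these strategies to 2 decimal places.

14.14

Strategy I: R₀ = 0.54×0 + 0.45×0 + 0.28×0 + 0.21×15 + 0.12×12 = 4.5900
Strategy II: R₀ = 0.71×0 + 0.36×17 + 0.21×22 + 0.13×17 + 0.07×17 = 14.1400
Strategy III: R₀ = 0.68×0 + 0.51×0 + 0.27×0 + 0.17×10 + 0.11×19 = 3.7900
Highest R₀: strategy II with 14.1400.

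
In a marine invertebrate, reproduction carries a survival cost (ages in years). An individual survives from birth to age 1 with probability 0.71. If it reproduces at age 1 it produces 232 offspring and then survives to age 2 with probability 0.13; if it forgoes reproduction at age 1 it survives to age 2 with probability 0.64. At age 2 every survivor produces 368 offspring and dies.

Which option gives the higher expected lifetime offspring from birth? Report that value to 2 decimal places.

198.69

breed at age 1: R₀ = 0.71 × (232 + 0.13 × 368) = 0.71 × 279.8400 = 198.6864
delay to age 2: R₀ = 0.71 × (0.64 × 368) = 0.71 × 235.5200 = 167.2192
Higher: breed at age 1 (198.6864).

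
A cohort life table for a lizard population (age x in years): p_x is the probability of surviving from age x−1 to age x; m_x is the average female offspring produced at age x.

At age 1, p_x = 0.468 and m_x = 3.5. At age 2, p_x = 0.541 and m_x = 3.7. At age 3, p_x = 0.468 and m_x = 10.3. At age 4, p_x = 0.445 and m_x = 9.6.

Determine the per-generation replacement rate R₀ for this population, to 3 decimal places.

4.301

Survivorship from birth: l_x = p_1·p_2·…·p_x.
  l_1 = 0.46800
  l_2 = 0.25319
  l_3 = 0.11849
  l_4 = 0.05273
R₀ = Σ l_x m_x:
  age 1: 0.46800 × 3.5 = 1.6380
  age 2: 0.25319 × 3.7 = 0.9368
  age 3: 0.11849 × 10.3 = 1.2204
  age 4: 0.05273 × 9.6 = 0.5062
R₀ = 1.6380 + 0.9368 + 1.2204 + 0.5062 = 4.3015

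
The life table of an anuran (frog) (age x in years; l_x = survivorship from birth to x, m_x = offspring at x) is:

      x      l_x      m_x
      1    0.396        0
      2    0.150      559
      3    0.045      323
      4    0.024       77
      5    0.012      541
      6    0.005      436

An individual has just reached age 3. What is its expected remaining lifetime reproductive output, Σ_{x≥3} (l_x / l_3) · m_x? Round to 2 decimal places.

556.78

l_3 = 0.045. Conditional survival from age 3 to x is l_x / l_3.
  x=3: (0.045/0.045) × 323 = 323.0000
  x=4: (0.024/0.045) × 77 = 41.0667
  x=5: (0.012/0.045) × 541 = 144.2667
  x=6: (0.005/0.045) × 436 = 48.4444
Sum = 323.0000 + 41.0667 + 144.2667 + 48.4444 = 556.7778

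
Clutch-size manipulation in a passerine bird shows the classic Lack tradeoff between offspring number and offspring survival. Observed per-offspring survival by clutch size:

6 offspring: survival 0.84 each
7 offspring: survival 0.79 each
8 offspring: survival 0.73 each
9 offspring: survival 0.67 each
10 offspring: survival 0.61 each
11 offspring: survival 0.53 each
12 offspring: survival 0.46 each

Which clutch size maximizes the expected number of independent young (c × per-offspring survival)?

Expected independent young = c × s(c):
  c=6: 6 × 0.84 = 5.040
  c=7: 7 × 0.79 = 5.530
  c=8: 8 × 0.73 = 5.840
  c=9: 9 × 0.67 = 6.030
  c=10: 10 × 0.61 = 6.100
  c=11: 11 × 0.53 = 5.830
  c=12: 12 × 0.46 = 5.520
Maximum at c = 10 (6.100 independent young).

10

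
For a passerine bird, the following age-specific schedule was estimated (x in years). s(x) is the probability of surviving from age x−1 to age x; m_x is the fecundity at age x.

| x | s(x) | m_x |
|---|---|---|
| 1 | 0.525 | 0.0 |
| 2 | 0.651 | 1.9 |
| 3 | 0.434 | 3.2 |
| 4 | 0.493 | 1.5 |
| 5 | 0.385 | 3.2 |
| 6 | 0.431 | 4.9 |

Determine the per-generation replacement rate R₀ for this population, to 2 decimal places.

1.38

Survivorship from birth: l_x = s_1·s_2·…·s_x.
  l_1 = 0.52500
  l_2 = 0.34178
  l_3 = 0.14833
  l_4 = 0.07313
  l_5 = 0.02815
  l_6 = 0.01213
R₀ = Σ l_x m_x:
  age 1: 0.52500 × 0.0 = 0.0000
  age 2: 0.34178 × 1.9 = 0.6494
  age 3: 0.14833 × 3.2 = 0.4747
  age 4: 0.07313 × 1.5 = 0.1097
  age 5: 0.02815 × 3.2 = 0.0901
  age 6: 0.01213 × 4.9 = 0.0594
R₀ = 0.0000 + 0.6494 + 0.4747 + 0.1097 + 0.0901 + 0.0594 = 1.3832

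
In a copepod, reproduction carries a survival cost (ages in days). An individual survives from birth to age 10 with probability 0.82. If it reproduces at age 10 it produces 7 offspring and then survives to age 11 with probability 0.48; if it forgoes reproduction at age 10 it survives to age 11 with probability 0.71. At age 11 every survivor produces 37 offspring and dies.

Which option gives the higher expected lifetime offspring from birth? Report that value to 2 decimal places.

21.54

breed at age 10: R₀ = 0.82 × (7 + 0.48 × 37) = 0.82 × 24.7600 = 20.3032
delay to age 11: R₀ = 0.82 × (0.71 × 37) = 0.82 × 26.2700 = 21.5414
Higher: delay to age 11 (21.5414).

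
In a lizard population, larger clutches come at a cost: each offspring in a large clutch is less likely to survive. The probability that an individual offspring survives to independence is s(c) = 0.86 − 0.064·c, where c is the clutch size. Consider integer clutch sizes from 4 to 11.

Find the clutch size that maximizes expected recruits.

7

Expected recruits = c × s(c):
  c=4: 4 × 0.604 = 2.416
  c=5: 5 × 0.540 = 2.700
  c=6: 6 × 0.476 = 2.856
  c=7: 7 × 0.412 = 2.884
  c=8: 8 × 0.348 = 2.784
  c=9: 9 × 0.284 = 2.556
  c=10: 10 × 0.220 = 2.200
  c=11: 11 × 0.156 = 1.716
Maximum at c = 7 (2.884 recruits).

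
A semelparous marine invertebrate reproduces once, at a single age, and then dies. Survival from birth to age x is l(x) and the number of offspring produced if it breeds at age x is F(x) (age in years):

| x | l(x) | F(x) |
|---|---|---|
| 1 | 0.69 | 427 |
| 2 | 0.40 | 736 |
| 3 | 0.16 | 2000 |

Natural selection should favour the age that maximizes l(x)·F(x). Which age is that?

3

Expected offspring if breeding at age x = l(x) × F(x):
  age 1: 0.69 × 427 = 294.630
  age 2: 0.40 × 736 = 294.400
  age 3: 0.16 × 2000 = 320.000
Maximum at age 3 (320.000).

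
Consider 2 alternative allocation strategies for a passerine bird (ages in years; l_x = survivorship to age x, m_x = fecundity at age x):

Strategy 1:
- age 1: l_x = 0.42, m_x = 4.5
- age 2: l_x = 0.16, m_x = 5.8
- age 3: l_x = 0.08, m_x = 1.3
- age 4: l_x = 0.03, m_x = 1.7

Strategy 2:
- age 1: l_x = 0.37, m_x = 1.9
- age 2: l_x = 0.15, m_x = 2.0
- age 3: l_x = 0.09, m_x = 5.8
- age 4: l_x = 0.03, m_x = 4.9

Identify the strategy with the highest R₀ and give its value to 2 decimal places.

2.97

Strategy 1: R₀ = 0.42×4.5 + 0.16×5.8 + 0.08×1.3 + 0.03×1.7 = 2.9730
Strategy 2: R₀ = 0.37×1.9 + 0.15×2.0 + 0.09×5.8 + 0.03×4.9 = 1.6720
Highest R₀: strategy 1 with 2.9730.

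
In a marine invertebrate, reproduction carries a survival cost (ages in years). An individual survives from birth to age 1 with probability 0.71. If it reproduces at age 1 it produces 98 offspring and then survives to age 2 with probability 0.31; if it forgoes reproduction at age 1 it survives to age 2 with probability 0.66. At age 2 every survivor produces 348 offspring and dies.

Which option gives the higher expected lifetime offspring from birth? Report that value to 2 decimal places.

breed at age 1: R₀ = 0.71 × (98 + 0.31 × 348) = 0.71 × 205.8800 = 146.1748
delay to age 2: R₀ = 0.71 × (0.66 × 348) = 0.71 × 229.6800 = 163.0728
Higher: delay to age 2 (163.0728).

163.07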